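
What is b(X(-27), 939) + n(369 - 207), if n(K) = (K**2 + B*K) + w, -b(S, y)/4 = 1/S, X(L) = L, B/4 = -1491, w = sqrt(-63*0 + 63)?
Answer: -25377944/27 + 3*sqrt(7) ≈ -9.3992e+5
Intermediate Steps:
w = 3*sqrt(7) (w = sqrt(0 + 63) = sqrt(63) = 3*sqrt(7) ≈ 7.9373)
B = -5964 (B = 4*(-1491) = -5964)
b(S, y) = -4/S
n(K) = K**2 - 5964*K + 3*sqrt(7) (n(K) = (K**2 - 5964*K) + 3*sqrt(7) = K**2 - 5964*K + 3*sqrt(7))
b(X(-27), 939) + n(369 - 207) = -4/(-27) + ((369 - 207)**2 - 5964*(369 - 207) + 3*sqrt(7)) = -4*(-1/27) + (162**2 - 5964*162 + 3*sqrt(7)) = 4/27 + (26244 - 966168 + 3*sqrt(7)) = 4/27 + (-939924 + 3*sqrt(7)) = -25377944/27 + 3*sqrt(7)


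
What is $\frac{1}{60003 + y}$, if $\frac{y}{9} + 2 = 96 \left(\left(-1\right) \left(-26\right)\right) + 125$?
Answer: $\frac{1}{83574} \approx 1.1965 \cdot 10^{-5}$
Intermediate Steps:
$y = 23571$ ($y = -18 + 9 \left(96 \left(\left(-1\right) \left(-26\right)\right) + 125\right) = -18 + 9 \left(96 \cdot 26 + 125\right) = -18 + 9 \left(2496 + 125\right) = -18 + 9 \cdot 2621 = -18 + 23589 = 23571$)
$\frac{1}{60003 + y} = \frac{1}{60003 + 23571} = \frac{1}{83574}$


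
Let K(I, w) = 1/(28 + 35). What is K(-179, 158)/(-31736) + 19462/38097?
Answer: 4323517991/8463324744 ≈ 0.51085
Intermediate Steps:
K(I, w) = 1/63
K(-179, 158)/(-31736) + 19462/38097 = (1/63)/(-31736) + 19462/38097 = (1/63)*(-1/31736) + 19462*(1/38097) = -1/1999368 + 19462/38097 = 4323517991/8463324744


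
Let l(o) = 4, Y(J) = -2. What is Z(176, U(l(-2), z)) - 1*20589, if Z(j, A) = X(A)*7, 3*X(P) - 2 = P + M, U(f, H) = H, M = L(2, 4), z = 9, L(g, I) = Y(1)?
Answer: -20568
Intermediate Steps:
L(g, I) = -2
M = -2
X(P) = P/3 (X(P) = ⅔ + (P - 2)/3 = ⅔ + (-2 + P)/3 = ⅔ + (-⅔ + P/3) = P/3)
Z(j, A) = 7*A/3 (Z(j, A) = (A/3)*7 = 7*A/3)
Z(176, U(l(-2), z)) - 1*20589 = (7/3)*9 - 1*20589 = 21 - 20589 = -20568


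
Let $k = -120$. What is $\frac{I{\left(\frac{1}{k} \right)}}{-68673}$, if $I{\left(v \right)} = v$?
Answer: $\frac{1}{8240760} \approx 1.2135 \cdot 10^{-7}$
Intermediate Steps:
$\frac{I{\left(\frac{1}{k} \right)}}{-68673} = \frac{1}{\left(-120\right) \left(-68673\right)} = \left(- \frac{1}{120}\right) \left(- \frac{1}{68673}\right) = \frac{1}{8240760}$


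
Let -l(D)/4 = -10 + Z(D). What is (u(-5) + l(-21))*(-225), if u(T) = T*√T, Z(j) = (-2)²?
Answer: -5400 + 1125*I*√5 ≈ -5400.0 + 2515.6*I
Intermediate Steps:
Z(j) = 4
u(T) = T^(3/2)
l(D) = 24 (l(D) = -4*(-10 + 4) = -4*(-6) = 24)
(u(-5) + l(-21))*(-225) = ((-5)^(3/2) + 24)*(-225) = (-5*I*√5 + 24)*(-225) = (24 - 5*I*√5)*(-225) = -5400 + 1125*I*√5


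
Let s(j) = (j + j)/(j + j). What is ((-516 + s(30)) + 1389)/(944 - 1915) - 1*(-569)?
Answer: 551625/971 ≈ 568.10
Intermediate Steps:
s(j) = 1 (s(j) = (2*j)/((2*j)) = (2*j)*(1/(2*j)) = 1)
((-516 + s(30)) + 1389)/(944 - 1915) - 1*(-569) = ((-516 + 1) + 1389)/(944 - 1915) - 1*(-569) = (-515 + 1389)/(-971) + 569 = 874*(-1/971) + 569 = -874/971 + 569 = 551625/971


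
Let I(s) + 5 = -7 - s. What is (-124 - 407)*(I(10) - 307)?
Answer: 174699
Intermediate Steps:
I(s) = -12 - s (I(s) = -5 + (-7 - s) = -12 - s)
(-124 - 407)*(I(10) - 307) = (-124 - 407)*((-12 - 1*10) - 307) = -531*((-12 - 10) - 307) = -531*(-22 - 307) = -531*(-329) = 174699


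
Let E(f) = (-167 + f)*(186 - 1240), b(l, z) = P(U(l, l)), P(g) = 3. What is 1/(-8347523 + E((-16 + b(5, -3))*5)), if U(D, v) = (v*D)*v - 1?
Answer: -1/8102995 ≈ -1.2341e-7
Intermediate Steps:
U(D, v) = -1 + D*v² (U(D, v) = (D*v)*v - 1 = D*v² - 1 = -1 + D*v²)
b(l, z) = 3
E(f) = 176018 - 1054*f (E(f) = (-167 + f)*(-1054) = 176018 - 1054*f)
1/(-8347523 + E((-16 + b(5, -3))*5)) = 1/(-8347523 + (176018 - 1054*(-16 + 3)*5)) = 1/(-8347523 + (176018 - (-13702)*5)) = 1/(-8347523 + (176018 - 1054*(-65))) = 1/(-8347523 + (176018 + 68510)) = 1/(-8347523 + 244528) = 1/(-8102995) = -1/8102995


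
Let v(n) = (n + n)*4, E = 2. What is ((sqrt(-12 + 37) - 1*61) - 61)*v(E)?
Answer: -1872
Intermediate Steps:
v(n) = 8*n (v(n) = (2*n)*4 = 8*n)
((sqrt(-12 + 37) - 1*61) - 61)*v(E) = ((sqrt(-12 + 37) - 1*61) - 61)*(8*2) = ((sqrt(25) - 61) - 61)*16 = ((5 - 61) - 61)*16 = (-56 - 61)*16 = -117*16 = -1872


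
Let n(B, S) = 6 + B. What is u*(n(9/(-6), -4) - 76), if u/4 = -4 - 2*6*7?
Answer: 25168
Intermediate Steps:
u = -352 (u = 4*(-4 - 2*6*7) = 4*(-4 - 12*7) = 4*(-4 - 84) = 4*(-88) = -352)
u*(n(9/(-6), -4) - 76) = -352*((6 + 9/(-6)) - 76) = -352*((6 + 9*(-1/6)) - 76) = -352*((6 - 3/2) - 76) = -352*(9/2 - 76) = -352*(-143/2) = 25168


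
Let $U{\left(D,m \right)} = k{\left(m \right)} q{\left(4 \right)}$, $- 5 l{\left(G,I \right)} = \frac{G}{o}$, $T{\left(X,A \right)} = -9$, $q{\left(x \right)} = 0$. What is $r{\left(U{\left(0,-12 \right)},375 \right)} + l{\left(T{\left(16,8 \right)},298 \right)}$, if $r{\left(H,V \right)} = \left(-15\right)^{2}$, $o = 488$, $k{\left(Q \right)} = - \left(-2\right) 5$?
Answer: $\frac{549009}{2440} \approx 225.0$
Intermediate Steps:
$k{\left(Q \right)} = 10$ ($k{\left(Q \right)} = \left(-1\right) \left(-10\right) = 10$)
$l{\left(G,I \right)} = - \frac{G}{2440}$ ($l{\left(G,I \right)} = - \frac{G \frac{1}{488}}{5} = - \frac{\frac{1}{488} G}{5} = - \frac{G}{2440}$)
$U{\left(D,m \right)} = 0$ ($U{\left(D,m \right)} = 10 \cdot 0 = 0$)
$r{\left(H,V \right)} = 225$
$r{\left(U{\left(0,-12 \right)},375 \right)} + l{\left(T{\left(16,8 \right)},298 \right)} = 225 - - \frac{9}{2440} = 225 + \frac{9}{2440} = \frac{549009}{2440}$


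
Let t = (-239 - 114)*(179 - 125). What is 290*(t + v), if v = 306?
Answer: -5439240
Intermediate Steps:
t = -19062 (t = -353*54 = -19062)
290*(t + v) = 290*(-19062 + 306) = 290*(-18756) = -5439240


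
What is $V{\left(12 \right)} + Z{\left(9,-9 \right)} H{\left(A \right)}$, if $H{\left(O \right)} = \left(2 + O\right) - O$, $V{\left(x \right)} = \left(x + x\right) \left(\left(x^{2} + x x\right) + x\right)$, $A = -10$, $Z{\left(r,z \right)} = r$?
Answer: $7218$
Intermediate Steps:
$V{\left(x \right)} = 2 x \left(x + 2 x^{2}\right)$ ($V{\left(x \right)} = 2 x \left(\left(x^{2} + x^{2}\right) + x\right) = 2 x \left(2 x^{2} + x\right) = 2 x \left(x + 2 x^{2}\right)$)
$H{\left(O \right)} = 2$
$V{\left(12 \right)} + Z{\left(9,-9 \right)} H{\left(A \right)} = 12^{2} \left(2 + 4 \cdot 12\right) + 9 \cdot 2 = 144 \left(2 + 48\right) + 18 = 144 \cdot 50 + 18 = 7200 + 18 = 7218$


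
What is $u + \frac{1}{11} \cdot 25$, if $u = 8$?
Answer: $\frac{113}{11} \approx 10.273$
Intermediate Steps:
$u + \frac{1}{11} \cdot 25 = 8 + \frac{1}{11} \cdot 25 = 8 + \frac{25}{11} = \frac{113}{11}$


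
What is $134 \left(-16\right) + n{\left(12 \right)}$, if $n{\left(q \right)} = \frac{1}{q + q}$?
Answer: $- \frac{51455}{24} \approx -2144.0$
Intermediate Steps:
$n{\left(q \right)} = \frac{1}{2 q}$
$134 \left(-16\right) + n{\left(12 \right)} = 134 \left(-16\right) + \frac{1}{2 \cdot 12} = -2144 + \frac{1}{2} \cdot \frac{1}{12} = -2144 + \frac{1}{24} = - \frac{51455}{24}$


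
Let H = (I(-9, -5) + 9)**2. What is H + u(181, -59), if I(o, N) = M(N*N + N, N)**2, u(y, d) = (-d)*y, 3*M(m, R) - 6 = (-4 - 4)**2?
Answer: 25675360/81 ≈ 3.1698e+5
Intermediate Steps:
M(m, R) = 70/3 (M(m, R) = 2 + (-4 - 4)**2/3 = 2 + (1/3)*(-8)**2 = 2 + (1/3)*64 = 2 + 64/3 = 70/3)
u(y, d) = -d*y
I(o, N) = 4900/9 (I(o, N) = (70/3)**2 = 4900/9)
H = 24810361/81 (H = (4900/9 + 9)**2 = (4981/9)**2 = 24810361/81 ≈ 3.0630e+5)
H + u(181, -59) = 24810361/81 - 1*(-59)*181 = 24810361/81 + 10679 = 25675360/81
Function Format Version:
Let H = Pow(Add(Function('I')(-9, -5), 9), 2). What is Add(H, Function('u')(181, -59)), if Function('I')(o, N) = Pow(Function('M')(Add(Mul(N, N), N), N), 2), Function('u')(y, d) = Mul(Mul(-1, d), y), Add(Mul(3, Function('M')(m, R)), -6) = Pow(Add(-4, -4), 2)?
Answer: Rational(25675360, 81) ≈ 3.1698e+5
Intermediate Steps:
Function('M')(m, R) = Rational(70, 3) (Function('M')(m, R) = Add(2, Mul(Rational(1, 3), Pow(Add(-4, -4), 2))) = Add(2, Mul(Rational(1, 3), Pow(-8, 2))) = Add(2, Mul(Rational(1, 3), 64)) = Add(2, Rational(64, 3)) = Rational(70, 3))
Function('u')(y, d) = Mul(-1, d, y)
Function('I')(o, N) = Rational(4900, 9) (Function('I')(o, N) = Pow(Rational(70, 3), 2) = Rational(4900, 9))
H = Rational(24810361, 81) (H = Pow(Add(Rational(4900, 9), 9), 2) = Pow(Rational(4981, 9), 2) = Rational(24810361, 81) ≈ 3.0630e+5)
Add(H, Function('u')(181, -59)) = Add(Rational(24810361, 81), Mul(-1, -59, 181)) = Add(Rational(24810361, 81), 10679) = Rational(25675360, 81)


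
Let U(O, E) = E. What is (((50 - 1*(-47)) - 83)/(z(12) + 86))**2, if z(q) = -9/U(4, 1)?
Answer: 4/121 ≈ 0.033058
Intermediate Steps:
z(q) = -9 (z(q) = -9/1 = -9*1 = -9)
(((50 - 1*(-47)) - 83)/(z(12) + 86))**2 = (((50 - 1*(-47)) - 83)/(-9 + 86))**2 = (((50 + 47) - 83)/77)**2 = ((97 - 83)*(1/77))**2 = (14*(1/77))**2 = (2/11)**2 = 4/121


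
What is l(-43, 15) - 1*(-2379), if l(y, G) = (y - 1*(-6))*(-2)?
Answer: 2453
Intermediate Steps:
l(y, G) = -12 - 2*y (l(y, G) = (y + 6)*(-2) = (6 + y)*(-2) = -12 - 2*y)
l(-43, 15) - 1*(-2379) = (-12 - 2*(-43)) - 1*(-2379) = (-12 + 86) + 2379 = 74 + 2379 = 2453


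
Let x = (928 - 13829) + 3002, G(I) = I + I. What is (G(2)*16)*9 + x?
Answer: -9323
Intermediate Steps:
G(I) = 2*I
x = -9899 (x = -12901 + 3002 = -9899)
(G(2)*16)*9 + x = ((2*2)*16)*9 - 9899 = (4*16)*9 - 9899 = 64*9 - 9899 = 576 - 9899 = -9323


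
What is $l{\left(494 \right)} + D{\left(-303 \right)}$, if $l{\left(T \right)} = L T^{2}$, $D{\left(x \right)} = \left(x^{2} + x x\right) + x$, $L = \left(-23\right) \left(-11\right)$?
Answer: $61924423$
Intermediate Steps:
$L = 253$
$D{\left(x \right)} = x + 2 x^{2}$ ($D{\left(x \right)} = \left(x^{2} + x^{2}\right) + x = 2 x^{2} + x = x + 2 x^{2}$)
$l{\left(T \right)} = 253 T^{2}$
$l{\left(494 \right)} + D{\left(-303 \right)} = 253 \cdot 494^{2} - 303 \left(1 + 2 \left(-303\right)\right) = 253 \cdot 244036 - 303 \left(1 - 606\right) = 61741108 - -183315 = 61741108 + 183315 = 61924423$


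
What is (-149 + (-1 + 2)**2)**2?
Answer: 21904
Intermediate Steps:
(-149 + (-1 + 2)**2)**2 = (-149 + 1**2)**2 = (-149 + 1)**2 = (-148)**2 = 21904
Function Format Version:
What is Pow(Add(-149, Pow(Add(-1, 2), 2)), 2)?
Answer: 21904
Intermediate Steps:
Pow(Add(-149, Pow(Add(-1, 2), 2)), 2) = Pow(Add(-149, Pow(1, 2)), 2) = Pow(Add(-149, 1), 2) = Pow(-148, 2) = 21904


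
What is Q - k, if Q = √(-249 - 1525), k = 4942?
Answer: -4942 + I*√1774 ≈ -4942.0 + 42.119*I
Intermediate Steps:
Q = I*√1774 (Q = √(-1774) = I*√1774 ≈ 42.119*I)
Q - k = I*√1774 - 1*4942 = I*√1774 - 4942 = -4942 + I*√1774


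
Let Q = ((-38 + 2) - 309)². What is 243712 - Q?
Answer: 124687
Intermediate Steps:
Q = 119025 (Q = (-36 - 309)² = (-345)² = 119025)
243712 - Q = 243712 - 1*119025 = 243712 - 119025 = 124687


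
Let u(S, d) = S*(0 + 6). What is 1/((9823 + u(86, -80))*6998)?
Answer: 1/72352322 ≈ 1.3821e-8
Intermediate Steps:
u(S, d) = 6*S (u(S, d) = S*6 = 6*S)
1/((9823 + u(86, -80))*6998) = 1/((9823 + 6*86)*6998) = (1/6998)/(9823 + 516) = (1/6998)/10339 = (1/10339)*(1/6998) = 1/72352322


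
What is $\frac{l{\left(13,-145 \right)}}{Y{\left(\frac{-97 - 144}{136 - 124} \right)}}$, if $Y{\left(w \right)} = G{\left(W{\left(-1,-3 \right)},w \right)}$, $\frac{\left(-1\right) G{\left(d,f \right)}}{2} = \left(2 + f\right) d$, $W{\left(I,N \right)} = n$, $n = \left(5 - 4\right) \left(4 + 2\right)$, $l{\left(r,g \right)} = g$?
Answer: $- \frac{145}{217} \approx -0.6682$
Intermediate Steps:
$n = 6$ ($n = 1 \cdot 6 = 6$)
$W{\left(I,N \right)} = 6$
$G{\left(d,f \right)} = - 2 d \left(2 + f\right)$ ($G{\left(d,f \right)} = - 2 \left(2 + f\right) d = - 2 d \left(2 + f\right)$)
$Y{\left(w \right)} = -24 - 12 w$ ($Y{\left(w \right)} = \left(-2\right) 6 \left(2 + w\right) = -24 - 12 w$)
$\frac{l{\left(13,-145 \right)}}{Y{\left(\frac{-97 - 144}{136 - 124} \right)}} = - \frac{145}{-24 - 12 \frac{-97 - 144}{136 - 124}} = - \frac{145}{-24 - 12 \left(- \frac{241}{12}\right)} = - \frac{145}{-24 - 12 \left(\left(-241\right) \frac{1}{12}\right)} = - \frac{145}{-24 - -241} = - \frac{145}{-24 + 241} = - \frac{145}{217}$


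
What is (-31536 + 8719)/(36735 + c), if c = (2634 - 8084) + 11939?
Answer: -22817/43224 ≈ -0.52788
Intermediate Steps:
c = 6489 (c = -5450 + 11939 = 6489)
(-31536 + 8719)/(36735 + c) = (-31536 + 8719)/(36735 + 6489) = -22817/43224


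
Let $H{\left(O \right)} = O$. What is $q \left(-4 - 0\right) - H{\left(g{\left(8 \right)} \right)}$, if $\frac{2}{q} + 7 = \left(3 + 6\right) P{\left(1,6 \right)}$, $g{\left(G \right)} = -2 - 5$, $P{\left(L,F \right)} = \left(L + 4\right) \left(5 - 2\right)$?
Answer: $\frac{111}{16} \approx 6.9375$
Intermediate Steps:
$P{\left(L,F \right)} = 12 + 3 L$ ($P{\left(L,F \right)} = \left(4 + L\right) 3 = 12 + 3 L$)
$g{\left(G \right)} = -7$ ($g{\left(G \right)} = -2 - 5 = -7$)
$q = \frac{1}{64}$ ($q = \frac{2}{-7 + \left(3 + 6\right) \left(12 + 3 \cdot 1\right)} = \frac{2}{-7 + 9 \left(12 + 3\right)} = \frac{2}{-7 + 9 \cdot 15} = \frac{2}{-7 + 135} = \frac{2}{128} = 2 \cdot \frac{1}{128} = \frac{1}{64} \approx 0.015625$)
$q \left(-4 - 0\right) - H{\left(g{\left(8 \right)} \right)} = \frac{-4 - 0}{64} - -7 = \frac{-4 + 0}{64} + 7 = \frac{1}{64} \left(-4\right) + 7 = - \frac{1}{16} + 7 = \frac{111}{16}$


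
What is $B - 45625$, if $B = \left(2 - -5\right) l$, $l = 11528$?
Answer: $35071$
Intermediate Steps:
$B = 80696$ ($B = \left(2 - -5\right) 11528 = \left(2 + 5\right) 11528 = 7 \cdot 11528 = 80696$)
$B - 45625 = 80696 - 45625 = 35071$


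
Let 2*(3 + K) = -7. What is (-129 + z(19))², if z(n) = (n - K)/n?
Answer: 23532201/1444 ≈ 16297.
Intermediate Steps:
K = -13/2 (K = -3 + (½)*(-7) = -3 - 7/2 = -13/2 ≈ -6.5000)
z(n) = (13/2 + n)/n (z(n) = (n - 1*(-13/2))/n = (n + 13/2)/n = (13/2 + n)/n)
(-129 + z(19))² = (-129 + (13/2 + 19)/19)² = (-129 + (1/19)*(51/2))² = (-129 + 51/38)² = (-4851/38)² = 23532201/1444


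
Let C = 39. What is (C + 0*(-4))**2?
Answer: 1521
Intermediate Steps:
(C + 0*(-4))**2 = (39 + 0*(-4))**2 = (39 + 0)**2 = 39**2 = 1521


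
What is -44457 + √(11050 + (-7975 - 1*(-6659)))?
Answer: -44457 + √9734 ≈ -44358.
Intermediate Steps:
-44457 + √(11050 + (-7975 - 1*(-6659))) = -44457 + √(11050 + (-7975 + 6659)) = -44457 + √(11050 - 1316) = -44457 + √9734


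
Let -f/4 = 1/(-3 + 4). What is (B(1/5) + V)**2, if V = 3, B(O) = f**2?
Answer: 361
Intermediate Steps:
f = -4 (f = -4/(-3 + 4) = -4/1 = -4*1 = -4)
B(O) = 16 (B(O) = (-4)**2 = 16)
(B(1/5) + V)**2 = (16 + 3)**2 = 19**2 = 361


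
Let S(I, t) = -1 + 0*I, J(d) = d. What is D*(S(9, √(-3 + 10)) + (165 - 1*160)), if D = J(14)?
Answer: 56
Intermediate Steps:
S(I, t) = -1 (S(I, t) = -1 + 0 = -1)
D = 14
D*(S(9, √(-3 + 10)) + (165 - 1*160)) = 14*(-1 + (165 - 1*160)) = 14*(-1 + (165 - 160)) = 14*(-1 + 5) = 14*4 = 56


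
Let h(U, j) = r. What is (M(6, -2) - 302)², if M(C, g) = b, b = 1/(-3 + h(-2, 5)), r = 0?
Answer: 822649/9 ≈ 91406.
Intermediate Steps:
h(U, j) = 0
b = -⅓ (b = 1/(-3 + 0) = 1/(-3) = -⅓ ≈ -0.33333)
M(C, g) = -⅓
(M(6, -2) - 302)² = (-⅓ - 302)² = (-907/3)² = 822649/9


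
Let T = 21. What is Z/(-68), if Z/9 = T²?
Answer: -3969/68 ≈ -58.368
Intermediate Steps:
Z = 3969 (Z = 9*21² = 9*441 = 3969)
Z/(-68) = 3969/(-68) = 3969*(-1/68) = -3969/68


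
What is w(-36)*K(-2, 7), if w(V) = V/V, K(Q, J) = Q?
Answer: -2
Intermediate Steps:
w(V) = 1
w(-36)*K(-2, 7) = 1*(-2) = -2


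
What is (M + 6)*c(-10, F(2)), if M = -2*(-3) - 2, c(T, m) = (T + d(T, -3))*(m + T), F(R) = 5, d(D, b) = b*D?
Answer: -1000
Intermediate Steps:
d(D, b) = D*b
c(T, m) = -2*T*(T + m) (c(T, m) = (T + T*(-3))*(m + T) = (T - 3*T)*(T + m) = (-2*T)*(T + m) = -2*T*(T + m))
M = 4 (M = 6 - 2 = 4)
(M + 6)*c(-10, F(2)) = (4 + 6)*(2*(-10)*(-1*(-10) - 1*5)) = 10*(2*(-10)*(10 - 5)) = 10*(2*(-10)*5) = 10*(-100) = -1000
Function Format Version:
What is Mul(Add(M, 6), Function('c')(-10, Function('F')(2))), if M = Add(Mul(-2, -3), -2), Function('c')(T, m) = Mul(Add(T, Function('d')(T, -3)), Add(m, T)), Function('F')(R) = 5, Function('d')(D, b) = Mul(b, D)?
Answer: -1000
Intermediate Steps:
Function('d')(D, b) = Mul(D, b)
Function('c')(T, m) = Mul(-2, T, Add(T, m)) (Function('c')(T, m) = Mul(Add(T, Mul(T, -3)), Add(m, T)) = Mul(Add(T, Mul(-3, T)), Add(T, m)) = Mul(Mul(-2, T), Add(T, m)) = Mul(-2, T, Add(T, m)))
M = 4 (M = Add(6, -2) = 4)
Mul(Add(M, 6), Function('c')(-10, Function('F')(2))) = Mul(Add(4, 6), Mul(2, -10, Add(Mul(-1, -10), Mul(-1, 5)))) = Mul(10, Mul(2, -10, Add(10, -5))) = Mul(10, Mul(2, -10, 5)) = Mul(10, -100) = -1000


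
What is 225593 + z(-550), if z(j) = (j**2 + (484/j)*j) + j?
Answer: 528027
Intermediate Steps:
z(j) = 484 + j + j**2 (z(j) = (j**2 + 484) + j = (484 + j**2) + j = 484 + j + j**2)
225593 + z(-550) = 225593 + (484 - 550 + (-550)**2) = 225593 + (484 - 550 + 302500) = 225593 + 302434 = 528027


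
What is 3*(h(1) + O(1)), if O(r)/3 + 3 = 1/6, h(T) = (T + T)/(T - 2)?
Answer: -63/2 ≈ -31.500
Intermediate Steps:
h(T) = 2*T/(-2 + T) (h(T) = (2*T)/(-2 + T) = 2*T/(-2 + T))
O(r) = -17/2 (O(r) = -9 + 3/6 = -9 + 3*(⅙) = -9 + ½ = -17/2)
3*(h(1) + O(1)) = 3*(2*1/(-2 + 1) - 17/2) = 3*(2*1/(-1) - 17/2) = 3*(2*1*(-1) - 17/2) = 3*(-2 - 17/2) = 3*(-21/2) = -63/2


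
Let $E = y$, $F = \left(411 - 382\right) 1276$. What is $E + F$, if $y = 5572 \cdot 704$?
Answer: $3959692$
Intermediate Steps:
$y = 3922688$
$F = 37004$ ($F = 29 \cdot 1276 = 37004$)
$E = 3922688$
$E + F = 3922688 + 37004 = 3959692$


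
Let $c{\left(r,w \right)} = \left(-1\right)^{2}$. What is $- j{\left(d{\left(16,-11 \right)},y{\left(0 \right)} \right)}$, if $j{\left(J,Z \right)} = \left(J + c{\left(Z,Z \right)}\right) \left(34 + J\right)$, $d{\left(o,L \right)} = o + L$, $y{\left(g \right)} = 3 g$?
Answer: $-234$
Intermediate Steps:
$c{\left(r,w \right)} = 1$
$d{\left(o,L \right)} = L + o$
$j{\left(J,Z \right)} = \left(1 + J\right) \left(34 + J\right)$ ($j{\left(J,Z \right)} = \left(J + 1\right) \left(34 + J\right) = \left(1 + J\right) \left(34 + J\right)$)
$- j{\left(d{\left(16,-11 \right)},y{\left(0 \right)} \right)} = - (34 + \left(-11 + 16\right)^{2} + 35 \left(-11 + 16\right)) = - (34 + 5^{2} + 35 \cdot 5) = - (34 + 25 + 175) = \left(-1\right) 234 = -234$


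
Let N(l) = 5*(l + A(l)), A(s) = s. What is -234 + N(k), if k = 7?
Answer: -164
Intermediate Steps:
N(l) = 10*l (N(l) = 5*(l + l) = 5*(2*l) = 10*l)
-234 + N(k) = -234 + 10*7 = -234 + 70 = -164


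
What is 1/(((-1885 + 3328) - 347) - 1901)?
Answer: -1/805 ≈ -0.0012422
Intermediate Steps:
1/(((-1885 + 3328) - 347) - 1901) = 1/((1443 - 347) - 1901) = 1/(1096 - 1901) = 1/(-805) = -1/805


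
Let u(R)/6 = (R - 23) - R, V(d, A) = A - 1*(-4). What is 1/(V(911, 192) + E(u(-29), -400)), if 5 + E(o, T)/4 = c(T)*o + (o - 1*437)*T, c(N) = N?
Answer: 1/1140976 ≈ 8.7644e-7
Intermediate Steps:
V(d, A) = 4 + A (V(d, A) = A + 4 = 4 + A)
u(R) = -138 (u(R) = 6*((R - 23) - R) = 6*((-23 + R) - R) = 6*(-23) = -138)
E(o, T) = -20 + 4*T*o + 4*T*(-437 + o) (E(o, T) = -20 + 4*(T*o + (o - 1*437)*T) = -20 + 4*(T*o + (o - 437)*T) = -20 + 4*(T*o + (-437 + o)*T) = -20 + 4*(T*o + T*(-437 + o)) = -20 + (4*T*o + 4*T*(-437 + o)) = -20 + 4*T*o + 4*T*(-437 + o))
1/(V(911, 192) + E(u(-29), -400)) = 1/((4 + 192) + (-20 - 1748*(-400) + 8*(-400)*(-138))) = 1/(196 + (-20 + 699200 + 441600)) = 1/(196 + 1140780) = 1/1140976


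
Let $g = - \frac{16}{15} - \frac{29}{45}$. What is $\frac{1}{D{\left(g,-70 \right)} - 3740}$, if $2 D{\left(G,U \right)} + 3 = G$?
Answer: $- \frac{45}{168406} \approx -0.00026721$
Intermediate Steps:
$g = - \frac{77}{45}$ ($g = \left(-16\right) \frac{1}{15} - \frac{29}{45} = - \frac{16}{15} - \frac{29}{45} = - \frac{77}{45} \approx -1.7111$)
$D{\left(G,U \right)} = - \frac{3}{2} + \frac{G}{2}$
$\frac{1}{D{\left(g,-70 \right)} - 3740} = \frac{1}{\left(- \frac{3}{2} + \frac{1}{2} \left(- \frac{77}{45}\right)\right) - 3740} = \frac{1}{\left(- \frac{3}{2} - \frac{77}{90}\right) - 3740} = \frac{1}{- \frac{106}{45} - 3740} = \frac{1}{- \frac{168406}{45}} = - \frac{45}{168406}$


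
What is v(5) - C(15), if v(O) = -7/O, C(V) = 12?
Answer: -67/5 ≈ -13.400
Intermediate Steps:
v(5) - C(15) = -7/5 - 1*12 = -7*1/5 - 12 = -7/5 - 12 = -67/5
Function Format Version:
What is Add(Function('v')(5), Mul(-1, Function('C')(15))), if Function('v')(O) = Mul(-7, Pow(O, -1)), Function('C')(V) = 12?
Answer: Rational(-67, 5) ≈ -13.400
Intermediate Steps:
Add(Function('v')(5), Mul(-1, Function('C')(15))) = Add(Mul(-7, Pow(5, -1)), Mul(-1, 12)) = Add(Mul(-7, Rational(1, 5)), -12) = Add(Rational(-7, 5), -12) = Rational(-67, 5)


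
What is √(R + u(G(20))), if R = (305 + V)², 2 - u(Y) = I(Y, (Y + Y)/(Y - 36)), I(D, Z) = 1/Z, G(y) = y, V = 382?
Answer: 19*√32685/5 ≈ 687.00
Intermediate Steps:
I(D, Z) = 1/Z
u(Y) = 2 - (-36 + Y)/(2*Y) (u(Y) = 2 - 1/((Y + Y)/(Y - 36)) = 2 - 1/((2*Y)/(-36 + Y)) = 2 - 1/(2*Y/(-36 + Y)) = 2 - (-36 + Y)/(2*Y))
R = 471969 (R = (305 + 382)² = 687² = 471969)
√(R + u(G(20))) = √(471969 + (3/2 + 18/20)) = √(471969 + (3/2 + 18*(1/20))) = √(471969 + (3/2 + 9/10)) = √(471969 + 12/5) = √(2359857/5) = 19*√32685/5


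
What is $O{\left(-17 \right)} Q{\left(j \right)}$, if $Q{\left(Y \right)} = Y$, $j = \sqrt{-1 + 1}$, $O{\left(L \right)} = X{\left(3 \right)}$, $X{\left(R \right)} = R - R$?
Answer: $0$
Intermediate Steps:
$X{\left(R \right)} = 0$
$O{\left(L \right)} = 0$
$j = 0$ ($j = \sqrt{0} = 0$)
$O{\left(-17 \right)} Q{\left(j \right)} = 0 \cdot 0 = 0$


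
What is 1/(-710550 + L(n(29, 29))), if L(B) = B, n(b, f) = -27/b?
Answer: -29/20605977 ≈ -1.4074e-6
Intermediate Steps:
1/(-710550 + L(n(29, 29))) = 1/(-710550 - 27/29) = 1/(-20605977/29) = -29/20605977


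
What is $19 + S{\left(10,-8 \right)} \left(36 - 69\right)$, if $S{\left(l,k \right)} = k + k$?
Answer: $547$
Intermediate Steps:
$S{\left(l,k \right)} = 2 k$
$19 + S{\left(10,-8 \right)} \left(36 - 69\right) = 19 + 2 \left(-8\right) \left(36 - 69\right) = 19 - -528 = 19 + 528 = 547$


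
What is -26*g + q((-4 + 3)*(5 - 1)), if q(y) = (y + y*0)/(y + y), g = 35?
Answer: -1819/2 ≈ -909.50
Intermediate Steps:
q(y) = ½ (q(y) = (y + 0)/((2*y)) = y*(1/(2*y)) = ½)
-26*g + q((-4 + 3)*(5 - 1)) = -26*35 + ½ = -910 + ½ = -1819/2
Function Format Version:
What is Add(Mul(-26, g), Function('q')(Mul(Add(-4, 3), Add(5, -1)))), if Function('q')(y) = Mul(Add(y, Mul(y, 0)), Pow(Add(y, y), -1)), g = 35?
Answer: Rational(-1819, 2) ≈ -909.50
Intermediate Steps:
Function('q')(y) = Rational(1, 2) (Function('q')(y) = Mul(Add(y, 0), Pow(Mul(2, y), -1)) = Mul(y, Mul(Rational(1, 2), Pow(y, -1))) = Rational(1, 2))
Add(Mul(-26, g), Function('q')(Mul(Add(-4, 3), Add(5, -1)))) = Add(Mul(-26, 35), Rational(1, 2)) = Add(-910, Rational(1, 2)) = Rational(-1819, 2)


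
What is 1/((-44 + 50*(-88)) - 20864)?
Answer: -1/25308 ≈ -3.9513e-5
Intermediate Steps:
1/((-44 + 50*(-88)) - 20864) = 1/((-44 - 4400) - 20864) = 1/(-4444 - 20864) = 1/(-25308) = -1/25308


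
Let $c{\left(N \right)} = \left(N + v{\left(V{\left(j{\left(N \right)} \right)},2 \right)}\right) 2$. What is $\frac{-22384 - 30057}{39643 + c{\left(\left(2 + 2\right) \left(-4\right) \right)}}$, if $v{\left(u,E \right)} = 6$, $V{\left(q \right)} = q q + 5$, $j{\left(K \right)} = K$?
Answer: $- \frac{52441}{39623} \approx -1.3235$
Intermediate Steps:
$V{\left(q \right)} = 5 + q^{2}$ ($V{\left(q \right)} = q^{2} + 5 = 5 + q^{2}$)
$c{\left(N \right)} = 12 + 2 N$ ($c{\left(N \right)} = \left(N + 6\right) 2 = \left(6 + N\right) 2 = 12 + 2 N$)
$\frac{-22384 - 30057}{39643 + c{\left(\left(2 + 2\right) \left(-4\right) \right)}} = \frac{-22384 - 30057}{39643 + \left(12 + 2 \left(2 + 2\right) \left(-4\right)\right)} = - \frac{52441}{39643 + \left(12 + 2 \cdot 4 \left(-4\right)\right)} = - \frac{52441}{39643 + \left(12 + 2 \left(-16\right)\right)} = - \frac{52441}{39643 + \left(12 - 32\right)} = - \frac{52441}{39643 - 20} = - \frac{52441}{39623}$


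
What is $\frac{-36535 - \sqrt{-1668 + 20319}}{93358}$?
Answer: $- \frac{36535}{93358} - \frac{\sqrt{18651}}{93358} \approx -0.39281$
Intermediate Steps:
$\frac{-36535 - \sqrt{-1668 + 20319}}{93358} = \left(-36535 - \sqrt{18651}\right) \frac{1}{93358} = - \frac{36535}{93358} - \frac{\sqrt{18651}}{93358}$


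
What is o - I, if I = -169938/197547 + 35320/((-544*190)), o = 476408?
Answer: 81062843690859/170153816 ≈ 4.7641e+5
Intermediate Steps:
I = -204517931/170153816 (I = -169938*1/197547 + 35320/(-103360) = -56646/65849 + 35320*(-1/103360) = -56646/65849 - 883/2584 = -204517931/170153816 ≈ -1.2020)
o - I = 476408 - 1*(-204517931/170153816) = 476408 + 204517931/170153816 = 81062843690859/170153816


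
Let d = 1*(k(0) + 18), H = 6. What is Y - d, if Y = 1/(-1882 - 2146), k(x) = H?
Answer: -96673/4028 ≈ -24.000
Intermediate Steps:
k(x) = 6
Y = -1/4028 (Y = 1/(-4028) = -1/4028 ≈ -0.00024826)
d = 24 (d = 1*(6 + 18) = 1*24 = 24)
Y - d = -1/4028 - 1*24 = -1/4028 - 24 = -96673/4028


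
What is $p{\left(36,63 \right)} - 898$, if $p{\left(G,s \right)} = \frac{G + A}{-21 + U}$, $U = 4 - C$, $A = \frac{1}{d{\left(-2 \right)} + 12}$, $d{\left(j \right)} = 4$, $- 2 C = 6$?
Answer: $- \frac{201729}{224} \approx -900.58$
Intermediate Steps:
$C = -3$ ($C = \left(- \frac{1}{2}\right) 6 = -3$)
$A = \frac{1}{16}$ ($A = \frac{1}{4 + 12} = \frac{1}{16} \approx 0.0625$)
$U = 7$ ($U = 4 - -3 = 4 + 3 = 7$)
$p{\left(G,s \right)} = - \frac{1}{224} - \frac{G}{14}$ ($p{\left(G,s \right)} = \frac{G + \frac{1}{16}}{-21 + 7} = \frac{\frac{1}{16} + G}{-14} = \left(\frac{1}{16} + G\right) \left(- \frac{1}{14}\right) = - \frac{1}{224} - \frac{G}{14}$)
$p{\left(36,63 \right)} - 898 = \left(- \frac{1}{224} - \frac{18}{7}\right) - 898 = - \frac{577}{224} - 898 = - \frac{201729}{224}$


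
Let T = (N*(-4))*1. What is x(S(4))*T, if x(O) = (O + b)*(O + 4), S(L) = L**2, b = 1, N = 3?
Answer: -4080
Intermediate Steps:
T = -12 (T = (3*(-4))*1 = -12*1 = -12)
x(O) = (1 + O)*(4 + O) (x(O) = (O + 1)*(O + 4) = (1 + O)*(4 + O))
x(S(4))*T = (4 + (4**2)**2 + 5*4**2)*(-12) = (4 + 16**2 + 5*16)*(-12) = (4 + 256 + 80)*(-12) = 340*(-12) = -4080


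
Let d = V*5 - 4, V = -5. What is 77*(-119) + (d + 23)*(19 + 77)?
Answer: -9739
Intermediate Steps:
d = -29 (d = -5*5 - 4 = -25 - 4 = -29)
77*(-119) + (d + 23)*(19 + 77) = 77*(-119) + (-29 + 23)*(19 + 77) = -9163 - 6*96 = -9163 - 576 = -9739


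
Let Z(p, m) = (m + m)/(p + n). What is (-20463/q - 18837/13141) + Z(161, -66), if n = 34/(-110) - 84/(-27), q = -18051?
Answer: -3544321660178/3205552423777 ≈ -1.1057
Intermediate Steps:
n = 1387/495 (n = 34*(-1/110) - 84*(-1/27) = -17/55 + 28/9 = 1387/495 ≈ 2.8020)
Z(p, m) = 2*m/(1387/495 + p) (Z(p, m) = (m + m)/(p + 1387/495) = (2*m)/(1387/495 + p) = 2*m/(1387/495 + p))
(-20463/q - 18837/13141) + Z(161, -66) = (-20463/(-18051) - 18837/13141) + 990*(-66)/(1387 + 495*161) = (-20463*(-1/18051) - 18837*1/13141) + 990*(-66)/(1387 + 79695) = (6821/6017 - 18837/13141) + 990*(-66)/81082 = -23707468/79069397 + 990*(-66)*(1/81082) = -23707468/79069397 - 32670/40541 = -3544321660178/3205552423777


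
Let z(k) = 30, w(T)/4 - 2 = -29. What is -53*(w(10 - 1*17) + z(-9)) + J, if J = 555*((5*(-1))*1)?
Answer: 1359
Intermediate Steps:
w(T) = -108 (w(T) = 8 + 4*(-29) = 8 - 116 = -108)
J = -2775 (J = 555*(-5*1) = 555*(-5) = -2775)
-53*(w(10 - 1*17) + z(-9)) + J = -53*(-108 + 30) - 2775 = -53*(-78) - 2775 = 4134 - 2775 = 1359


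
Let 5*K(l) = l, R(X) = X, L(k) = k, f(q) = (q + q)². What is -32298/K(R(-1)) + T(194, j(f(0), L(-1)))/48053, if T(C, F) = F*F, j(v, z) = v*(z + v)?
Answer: 161490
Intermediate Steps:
f(q) = 4*q² (f(q) = (2*q)² = 4*q²)
j(v, z) = v*(v + z)
K(l) = l/5
T(C, F) = F²
-32298/K(R(-1)) + T(194, j(f(0), L(-1)))/48053 = -32298/((⅕)*(-1)) + ((4*0²)*(4*0² - 1))²/48053 = -32298/(-⅕) + ((4*0)*(4*0 - 1))²*(1/48053) = -32298*(-5) + (0*(0 - 1))²*(1/48053) = 161490 + (0*(-1))²*(1/48053) = 161490 + 0²*(1/48053) = 161490 + 0*(1/48053) = 161490 + 0 = 161490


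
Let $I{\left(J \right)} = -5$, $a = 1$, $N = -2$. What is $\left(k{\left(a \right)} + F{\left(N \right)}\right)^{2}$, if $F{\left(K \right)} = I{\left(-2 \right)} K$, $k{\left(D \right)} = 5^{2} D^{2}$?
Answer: $1225$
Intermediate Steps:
$k{\left(D \right)} = 25 D^{2}$
$F{\left(K \right)} = - 5 K$
$\left(k{\left(a \right)} + F{\left(N \right)}\right)^{2} = \left(25 \cdot 1^{2} - -10\right)^{2} = \left(25 \cdot 1 + 10\right)^{2} = \left(25 + 10\right)^{2} = 35^{2} = 1225$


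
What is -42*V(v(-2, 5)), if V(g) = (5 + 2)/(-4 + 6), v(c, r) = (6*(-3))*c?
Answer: -147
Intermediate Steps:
v(c, r) = -18*c
V(g) = 7/2
-42*V(v(-2, 5)) = -42*7/2 = -147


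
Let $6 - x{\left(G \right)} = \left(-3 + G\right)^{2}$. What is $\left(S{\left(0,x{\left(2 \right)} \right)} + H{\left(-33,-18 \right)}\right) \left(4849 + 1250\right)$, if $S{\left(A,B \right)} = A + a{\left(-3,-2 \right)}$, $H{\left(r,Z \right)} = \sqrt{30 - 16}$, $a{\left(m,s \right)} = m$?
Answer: $-18297 + 6099 \sqrt{14} \approx 4523.4$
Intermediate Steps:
$x{\left(G \right)} = 6 - \left(-3 + G\right)^{2}$
$H{\left(r,Z \right)} = \sqrt{14}$
$S{\left(A,B \right)} = -3 + A$ ($S{\left(A,B \right)} = A - 3 = -3 + A$)
$\left(S{\left(0,x{\left(2 \right)} \right)} + H{\left(-33,-18 \right)}\right) \left(4849 + 1250\right) = \left(\left(-3 + 0\right) + \sqrt{14}\right) \left(4849 + 1250\right) = \left(-3 + \sqrt{14}\right) 6099 = -18297 + 6099 \sqrt{14}$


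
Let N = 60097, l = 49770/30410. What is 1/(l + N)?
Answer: 3041/182759954 ≈ 1.6639e-5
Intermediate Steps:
l = 4977/3041 (l = 49770*(1/30410) = 4977/3041 ≈ 1.6366)
1/(l + N) = 1/(4977/3041 + 60097) = 1/(182759954/3041) = 3041/182759954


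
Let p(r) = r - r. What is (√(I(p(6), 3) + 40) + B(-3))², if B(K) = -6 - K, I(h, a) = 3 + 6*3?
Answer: (3 - √61)² ≈ 23.138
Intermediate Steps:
p(r) = 0
I(h, a) = 21 (I(h, a) = 3 + 18 = 21)
(√(I(p(6), 3) + 40) + B(-3))² = (√(21 + 40) + (-6 - 1*(-3)))² = (√61 + (-6 + 3))² = (√61 - 3)² = (-3 + √61)²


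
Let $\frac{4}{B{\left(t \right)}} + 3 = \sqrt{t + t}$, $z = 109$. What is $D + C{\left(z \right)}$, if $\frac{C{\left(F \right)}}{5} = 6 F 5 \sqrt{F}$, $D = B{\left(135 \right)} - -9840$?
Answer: $\frac{856084}{87} + 16350 \sqrt{109} + \frac{4 \sqrt{30}}{87} \approx 1.8054 \cdot 10^{5}$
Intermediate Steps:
$B{\left(t \right)} = \frac{4}{-3 + \sqrt{2} \sqrt{t}}$ ($B{\left(t \right)} = \frac{4}{-3 + \sqrt{t + t}} = \frac{4}{-3 + \sqrt{2 t}} = \frac{4}{-3 + \sqrt{2} \sqrt{t}}$)
$D = 9840 + \frac{4}{-3 + 3 \sqrt{30}}$ ($D = \frac{4}{-3 + \sqrt{2} \sqrt{135}} - -9840 = \frac{4}{-3 + \sqrt{2} \cdot 3 \sqrt{15}} + 9840 = \frac{4}{-3 + 3 \sqrt{30}} + 9840 = 9840 + \frac{4}{-3 + 3 \sqrt{30}} \approx 9840.3$)
$C{\left(F \right)} = 150 F^{\frac{3}{2}}$ ($C{\left(F \right)} = 5 \cdot 6 F 5 \sqrt{F} = 5 \cdot 30 F \sqrt{F} = 5 \cdot 30 F^{\frac{3}{2}} = 150 F^{\frac{3}{2}}$)
$D + C{\left(z \right)} = \left(\frac{856084}{87} + \frac{4 \sqrt{30}}{87}\right) + 150 \cdot 109^{\frac{3}{2}} = \left(\frac{856084}{87} + \frac{4 \sqrt{30}}{87}\right) + 150 \cdot 109 \sqrt{109} = \left(\frac{856084}{87} + \frac{4 \sqrt{30}}{87}\right) + 16350 \sqrt{109} = \frac{856084}{87} + 16350 \sqrt{109} + \frac{4 \sqrt{30}}{87}$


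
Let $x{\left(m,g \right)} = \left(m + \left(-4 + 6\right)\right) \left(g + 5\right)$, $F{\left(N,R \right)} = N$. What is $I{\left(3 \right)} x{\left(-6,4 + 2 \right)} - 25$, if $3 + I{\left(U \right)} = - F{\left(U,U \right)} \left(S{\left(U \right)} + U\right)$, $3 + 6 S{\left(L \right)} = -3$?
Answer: $371$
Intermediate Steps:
$S{\left(L \right)} = -1$ ($S{\left(L \right)} = - \frac{1}{2} + \frac{1}{6} \left(-3\right) = - \frac{1}{2} - \frac{1}{2} = -1$)
$x{\left(m,g \right)} = \left(2 + m\right) \left(5 + g\right)$ ($x{\left(m,g \right)} = \left(m + 2\right) \left(5 + g\right) = \left(2 + m\right) \left(5 + g\right)$)
$I{\left(U \right)} = -3 - U \left(-1 + U\right)$ ($I{\left(U \right)} = -3 + - U \left(-1 + U\right) = -3 - U \left(-1 + U\right)$)
$I{\left(3 \right)} x{\left(-6,4 + 2 \right)} - 25 = \left(-3 + 3 - 3^{2}\right) \left(10 + 2 \left(4 + 2\right) + 5 \left(-6\right) + \left(4 + 2\right) \left(-6\right)\right) - 25 = \left(-3 + 3 - 9\right) \left(10 + 2 \cdot 6 - 30 + 6 \left(-6\right)\right) - 25 = \left(-3 + 3 - 9\right) \left(10 + 12 - 30 - 36\right) - 25 = \left(-9\right) \left(-44\right) - 25 = 396 - 25 = 371$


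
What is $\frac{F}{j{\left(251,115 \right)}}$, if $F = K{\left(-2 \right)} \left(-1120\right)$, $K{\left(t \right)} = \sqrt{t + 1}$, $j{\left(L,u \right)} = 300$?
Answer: $- \frac{56 i}{15} \approx - 3.7333 i$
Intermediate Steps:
$K{\left(t \right)} = \sqrt{1 + t}$
$F = - 1120 i$ ($F = \sqrt{1 - 2} \left(-1120\right) = \sqrt{-1} \left(-1120\right) = i \left(-1120\right) = - 1120 i \approx - 1120.0 i$)
$\frac{F}{j{\left(251,115 \right)}} = \frac{\left(-1120\right) i}{300} = - 1120 i \frac{1}{300} = - \frac{56 i}{15}$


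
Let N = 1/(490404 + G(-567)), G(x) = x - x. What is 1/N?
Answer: 490404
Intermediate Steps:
G(x) = 0
N = 1/490404 (N = 1/(490404 + 0) = 1/490404 ≈ 2.0391e-6)
1/N = 1/(1/490404) = 490404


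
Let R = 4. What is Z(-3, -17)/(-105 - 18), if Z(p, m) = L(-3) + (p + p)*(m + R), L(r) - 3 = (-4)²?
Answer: -97/123 ≈ -0.78862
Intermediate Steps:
L(r) = 19 (L(r) = 3 + (-4)² = 3 + 16 = 19)
Z(p, m) = 19 + 2*p*(4 + m) (Z(p, m) = 19 + (p + p)*(m + 4) = 19 + (2*p)*(4 + m) = 19 + 2*p*(4 + m))
Z(-3, -17)/(-105 - 18) = (19 + 8*(-3) + 2*(-17)*(-3))/(-105 - 18) = (19 - 24 + 102)/(-123) = 97*(-1/123) = -97/123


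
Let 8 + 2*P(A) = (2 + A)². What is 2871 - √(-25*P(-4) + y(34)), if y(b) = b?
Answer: 2871 - 2*√21 ≈ 2861.8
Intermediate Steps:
P(A) = -4 + (2 + A)²/2
2871 - √(-25*P(-4) + y(34)) = 2871 - √(-25*(-4 + (2 - 4)²/2) + 34) = 2871 - √(-25*(-4 + (½)*(-2)²) + 34) = 2871 - √(-25*(-4 + (½)*4) + 34) = 2871 - √(-25*(-4 + 2) + 34) = 2871 - √(-25*(-2) + 34) = 2871 - √(50 + 34) = 2871 - √84 = 2871 - 2*√21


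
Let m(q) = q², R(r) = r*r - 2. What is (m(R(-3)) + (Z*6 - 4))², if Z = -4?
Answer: 441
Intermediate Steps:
R(r) = -2 + r² (R(r) = r² - 2 = -2 + r²)
(m(R(-3)) + (Z*6 - 4))² = ((-2 + (-3)²)² + (-4*6 - 4))² = ((-2 + 9)² + (-24 - 4))² = (7² - 28)² = (49 - 28)² = 21² = 441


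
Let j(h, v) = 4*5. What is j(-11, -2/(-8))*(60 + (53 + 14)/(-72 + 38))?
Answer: 19730/17 ≈ 1160.6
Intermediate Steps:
j(h, v) = 20
j(-11, -2/(-8))*(60 + (53 + 14)/(-72 + 38)) = 20*(60 + (53 + 14)/(-72 + 38)) = 20*(60 + 67/(-34)) = 20*(60 + 67*(-1/34)) = 20*(60 - 67/34) = 20*(1973/34) = 19730/17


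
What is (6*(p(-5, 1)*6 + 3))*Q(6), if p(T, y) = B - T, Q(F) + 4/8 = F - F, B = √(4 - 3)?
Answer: -117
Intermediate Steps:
B = 1 (B = √1 = 1)
Q(F) = -½ (Q(F) = -½ + (F - F) = -½ + 0 = -½)
p(T, y) = 1 - T
(6*(p(-5, 1)*6 + 3))*Q(6) = (6*((1 - 1*(-5))*6 + 3))*(-½) = (6*((1 + 5)*6 + 3))*(-½) = (6*(6*6 + 3))*(-½) = (6*(36 + 3))*(-½) = (6*39)*(-½) = 234*(-½) = -117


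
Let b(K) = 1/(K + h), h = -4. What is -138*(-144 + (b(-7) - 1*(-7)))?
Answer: 208104/11 ≈ 18919.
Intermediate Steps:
b(K) = 1/(-4 + K) (b(K) = 1/(K - 4) = 1/(-4 + K))
-138*(-144 + (b(-7) - 1*(-7))) = -138*(-144 + (1/(-4 - 7) - 1*(-7))) = -138*(-144 + (1/(-11) + 7)) = -138*(-144 + (-1/11 + 7)) = -138*(-144 + 76/11) = -138*(-1508/11) = 208104/11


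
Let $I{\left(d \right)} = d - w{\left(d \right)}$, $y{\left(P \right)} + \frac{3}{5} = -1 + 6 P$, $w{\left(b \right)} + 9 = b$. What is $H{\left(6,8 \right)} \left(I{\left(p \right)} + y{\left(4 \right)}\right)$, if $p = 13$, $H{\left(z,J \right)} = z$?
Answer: $\frac{942}{5} \approx 188.4$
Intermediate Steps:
$w{\left(b \right)} = -9 + b$
$y{\left(P \right)} = - \frac{8}{5} + 6 P$ ($y{\left(P \right)} = - \frac{3}{5} + \left(-1 + 6 P\right) = - \frac{8}{5} + 6 P$)
$I{\left(d \right)} = 9$ ($I{\left(d \right)} = d - \left(-9 + d\right) = 9$)
$H{\left(6,8 \right)} \left(I{\left(p \right)} + y{\left(4 \right)}\right) = 6 \left(9 + \left(- \frac{8}{5} + 6 \cdot 4\right)\right) = 6 \left(9 + \left(- \frac{8}{5} + 24\right)\right) = 6 \left(9 + \frac{112}{5}\right) = 6 \cdot \frac{157}{5} = \frac{942}{5}$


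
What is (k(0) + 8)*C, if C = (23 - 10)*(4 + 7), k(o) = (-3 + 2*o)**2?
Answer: 2431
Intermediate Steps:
C = 143 (C = 13*11 = 143)
(k(0) + 8)*C = ((-3 + 2*0)**2 + 8)*143 = ((-3 + 0)**2 + 8)*143 = ((-3)**2 + 8)*143 = (9 + 8)*143 = 17*143 = 2431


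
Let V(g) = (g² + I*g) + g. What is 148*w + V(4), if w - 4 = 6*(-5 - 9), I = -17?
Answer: -11888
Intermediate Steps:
V(g) = g² - 16*g (V(g) = (g² - 17*g) + g = g² - 16*g)
w = -80 (w = 4 + 6*(-5 - 9) = 4 + 6*(-14) = 4 - 84 = -80)
148*w + V(4) = 148*(-80) + 4*(-16 + 4) = -11840 + 4*(-12) = -11840 - 48 = -11888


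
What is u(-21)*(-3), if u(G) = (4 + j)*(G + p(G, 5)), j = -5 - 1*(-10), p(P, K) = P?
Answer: 1134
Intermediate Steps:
j = 5 (j = -5 + 10 = 5)
u(G) = 18*G (u(G) = (4 + 5)*(G + G) = 9*(2*G) = 18*G)
u(-21)*(-3) = (18*(-21))*(-3) = -378*(-3) = 1134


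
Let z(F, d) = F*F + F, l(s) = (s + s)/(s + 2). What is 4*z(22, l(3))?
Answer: 2024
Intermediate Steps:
l(s) = 2*s/(2 + s) (l(s) = (2*s)/(2 + s) = 2*s/(2 + s))
z(F, d) = F + F² (z(F, d) = F² + F = F + F²)
4*z(22, l(3)) = 4*(22*(1 + 22)) = 4*(22*23) = 4*506 = 2024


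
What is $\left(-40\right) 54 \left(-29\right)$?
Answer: $62640$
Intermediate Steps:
$\left(-40\right) 54 \left(-29\right) = \left(-2160\right) \left(-29\right) = 62640$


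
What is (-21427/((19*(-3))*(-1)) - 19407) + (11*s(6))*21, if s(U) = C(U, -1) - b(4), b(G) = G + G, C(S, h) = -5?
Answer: -1298797/57 ≈ -22786.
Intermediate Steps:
b(G) = 2*G
s(U) = -13 (s(U) = -5 - 2*4 = -5 - 1*8 = -5 - 8 = -13)
(-21427/((19*(-3))*(-1)) - 19407) + (11*s(6))*21 = (-21427/((19*(-3))*(-1)) - 19407) + (11*(-13))*21 = (-21427/((-57*(-1))) - 19407) - 143*21 = (-21427/57 - 19407) - 3003 = -1127626/57 - 3003 = -1298797/57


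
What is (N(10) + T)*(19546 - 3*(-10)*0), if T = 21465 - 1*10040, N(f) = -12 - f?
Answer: 222883038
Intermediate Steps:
T = 11425 (T = 21465 - 10040 = 11425)
(N(10) + T)*(19546 - 3*(-10)*0) = ((-12 - 1*10) + 11425)*(19546 - 3*(-10)*0) = ((-12 - 10) + 11425)*(19546 + 30*0) = (-22 + 11425)*(19546 + 0) = 11403*19546 = 222883038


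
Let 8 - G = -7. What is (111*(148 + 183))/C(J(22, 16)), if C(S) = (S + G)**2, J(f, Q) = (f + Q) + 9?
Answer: 36741/3844 ≈ 9.5580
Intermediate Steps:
G = 15 (G = 8 - 1*(-7) = 8 + 7 = 15)
J(f, Q) = 9 + Q + f (J(f, Q) = (Q + f) + 9 = 9 + Q + f)
C(S) = (15 + S)**2 (C(S) = (S + 15)**2 = (15 + S)**2)
(111*(148 + 183))/C(J(22, 16)) = (111*(148 + 183))/((15 + (9 + 16 + 22))**2) = (111*331)/((15 + 47)**2) = 36741/(62**2) = 36741/3844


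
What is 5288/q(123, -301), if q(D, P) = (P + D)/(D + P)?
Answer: 5288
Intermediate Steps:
q(D, P) = 1 (q(D, P) = (D + P)/(D + P) = 1)
5288/q(123, -301) = 5288/1 = 5288*1 = 5288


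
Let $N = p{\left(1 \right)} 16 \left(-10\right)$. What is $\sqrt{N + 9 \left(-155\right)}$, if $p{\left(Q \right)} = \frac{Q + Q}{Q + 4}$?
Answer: $i \sqrt{1459} \approx 38.197 i$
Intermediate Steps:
$p{\left(Q \right)} = \frac{2 Q}{4 + Q}$
$N = -64$ ($N = 2 \cdot 1 \frac{1}{4 + 1} \cdot 16 \left(-10\right) = 2 \cdot 1 \cdot \frac{1}{5} \cdot 16 \left(-10\right) = \frac{2}{5} \cdot 16 \left(-10\right) = \frac{32}{5} \left(-10\right) = -64$)
$\sqrt{N + 9 \left(-155\right)} = \sqrt{-64 + 9 \left(-155\right)} = \sqrt{-64 - 1395} = \sqrt{-1459} = i \sqrt{1459}$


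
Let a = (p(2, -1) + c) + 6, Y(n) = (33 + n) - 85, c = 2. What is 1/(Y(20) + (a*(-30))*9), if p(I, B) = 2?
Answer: -1/2732 ≈ -0.00036603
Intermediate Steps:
Y(n) = -52 + n
a = 10 (a = (2 + 2) + 6 = 4 + 6 = 10)
1/(Y(20) + (a*(-30))*9) = 1/((-52 + 20) + (10*(-30))*9) = 1/(-32 - 300*9) = 1/(-32 - 2700) = 1/(-2732) = -1/2732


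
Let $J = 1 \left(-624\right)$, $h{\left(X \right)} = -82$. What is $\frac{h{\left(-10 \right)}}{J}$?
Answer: $\frac{41}{312} \approx 0.13141$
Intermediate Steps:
$J = -624$
$\frac{h{\left(-10 \right)}}{J} = - \frac{82}{-624} = \left(-82\right) \left(- \frac{1}{624}\right) = \frac{41}{312}$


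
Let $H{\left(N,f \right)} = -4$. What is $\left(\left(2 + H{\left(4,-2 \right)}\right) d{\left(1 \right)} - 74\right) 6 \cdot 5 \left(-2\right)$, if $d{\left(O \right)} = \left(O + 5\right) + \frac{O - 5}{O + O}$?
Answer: $4920$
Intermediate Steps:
$d{\left(O \right)} = 5 + O + \frac{-5 + O}{2 O}$ ($d{\left(O \right)} = \left(5 + O\right) + \frac{-5 + O}{2 O} = 5 + O + \frac{-5 + O}{2 O}$)
$\left(\left(2 + H{\left(4,-2 \right)}\right) d{\left(1 \right)} - 74\right) 6 \cdot 5 \left(-2\right) = \left(\left(2 - 4\right) \left(\frac{11}{2} + 1 - \frac{5}{2 \cdot 1}\right) - 74\right) 6 \cdot 5 \left(-2\right) = \left(- 2 \left(\frac{11}{2} + 1 - \frac{5}{2}\right) - 74\right) 30 \left(-2\right) = \left(- 2 \left(\frac{11}{2} + 1 - \frac{5}{2}\right) - 74\right) \left(-60\right) = \left(\left(-2\right) 4 - 74\right) \left(-60\right) = \left(-8 - 74\right) \left(-60\right) = \left(-82\right) \left(-60\right) = 4920$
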